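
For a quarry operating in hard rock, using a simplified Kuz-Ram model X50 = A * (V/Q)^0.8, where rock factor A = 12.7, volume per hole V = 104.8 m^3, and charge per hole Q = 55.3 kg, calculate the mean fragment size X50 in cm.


Compute V/Q:
V/Q = 104.8 / 55.3 = 1.895117541
Raise to the power 0.8:
(V/Q)^0.8 = 1.895117541^0.8 = 1.667665411
Multiply by A:
X50 = 12.7 * 1.667665411
= 21.1794 cm

21.1794 cm


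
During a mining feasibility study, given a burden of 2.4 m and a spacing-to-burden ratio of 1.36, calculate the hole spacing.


3.264 m

Spacing = burden * ratio
= 2.4 * 1.36
= 3.264 m


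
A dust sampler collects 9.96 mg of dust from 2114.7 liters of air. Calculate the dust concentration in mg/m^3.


Convert liters to m^3: 1 m^3 = 1000 L
Concentration = mass / volume * 1000
= 9.96 / 2114.7 * 1000
= 0.004709887927 * 1000
= 4.7099 mg/m^3

4.7099 mg/m^3


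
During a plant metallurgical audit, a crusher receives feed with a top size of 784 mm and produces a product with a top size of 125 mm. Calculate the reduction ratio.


6.272

Reduction ratio = feed size / product size
= 784 / 125
= 6.272


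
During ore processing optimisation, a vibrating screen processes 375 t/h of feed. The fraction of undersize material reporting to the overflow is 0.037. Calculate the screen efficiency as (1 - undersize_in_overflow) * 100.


Screen efficiency = (1 - fraction of undersize in overflow) * 100
= (1 - 0.037) * 100
= 0.963 * 100
= 96.3%

96.3%


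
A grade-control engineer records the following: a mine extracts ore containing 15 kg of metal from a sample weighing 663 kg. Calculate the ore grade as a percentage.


Ore grade = (metal mass / ore mass) * 100
= (15 / 663) * 100
= 0.02262443439 * 100
= 2.2624%

2.2624%


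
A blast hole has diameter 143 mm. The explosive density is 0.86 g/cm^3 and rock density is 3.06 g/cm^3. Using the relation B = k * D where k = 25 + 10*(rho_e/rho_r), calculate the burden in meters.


3.9769 m

First, compute k:
rho_e / rho_r = 0.86 / 3.06 = 0.2810457516
k = 25 + 10 * 0.2810457516 = 27.81045752
Then, compute burden:
B = k * D / 1000 = 27.81045752 * 143 / 1000
= 3976.895425 / 1000
= 3.9769 m


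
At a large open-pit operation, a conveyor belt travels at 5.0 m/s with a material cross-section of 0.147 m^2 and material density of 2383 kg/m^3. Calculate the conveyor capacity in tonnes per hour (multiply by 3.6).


Volumetric flow = speed * area
= 5.0 * 0.147 = 0.735 m^3/s
Mass flow = volumetric * density
= 0.735 * 2383 = 1751.505 kg/s
Convert to t/h: multiply by 3.6
Capacity = 1751.505 * 3.6
= 6305.418 t/h

6305.418 t/h


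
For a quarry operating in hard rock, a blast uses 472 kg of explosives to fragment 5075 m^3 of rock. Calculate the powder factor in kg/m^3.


Powder factor = explosive mass / rock volume
= 472 / 5075
= 0.093 kg/m^3

0.093 kg/m^3


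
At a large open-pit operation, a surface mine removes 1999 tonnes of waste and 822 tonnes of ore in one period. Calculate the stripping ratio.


2.4319

Stripping ratio = waste tonnage / ore tonnage
= 1999 / 822
= 2.4319


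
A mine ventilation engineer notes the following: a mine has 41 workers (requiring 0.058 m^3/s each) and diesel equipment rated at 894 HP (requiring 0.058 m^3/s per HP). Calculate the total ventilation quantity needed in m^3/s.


54.23 m^3/s

Airflow for workers:
Q_people = 41 * 0.058 = 2.378 m^3/s
Airflow for diesel equipment:
Q_diesel = 894 * 0.058 = 51.852 m^3/s
Total ventilation:
Q_total = 2.378 + 51.852
= 54.23 m^3/s


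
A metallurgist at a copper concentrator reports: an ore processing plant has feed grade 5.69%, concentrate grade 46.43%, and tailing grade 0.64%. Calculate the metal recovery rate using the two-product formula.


89.9927%

Using the two-product formula:
R = 100 * c * (f - t) / (f * (c - t))
Numerator = 100 * 46.43 * (5.69 - 0.64)
= 100 * 46.43 * 5.05
= 23447.15
Denominator = 5.69 * (46.43 - 0.64)
= 5.69 * 45.79
= 260.5451
R = 23447.15 / 260.5451
= 89.9927%


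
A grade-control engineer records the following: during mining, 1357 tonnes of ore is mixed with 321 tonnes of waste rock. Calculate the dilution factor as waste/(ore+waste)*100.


Total material = ore + waste
= 1357 + 321 = 1678 tonnes
Dilution = waste / total * 100
= 321 / 1678 * 100
= 0.1912991657 * 100
= 19.1299%

19.1299%


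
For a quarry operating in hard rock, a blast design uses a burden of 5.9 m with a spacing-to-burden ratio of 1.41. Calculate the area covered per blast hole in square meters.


First, find the spacing:
Spacing = burden * ratio = 5.9 * 1.41
= 8.319 m
Then, calculate the area:
Area = burden * spacing = 5.9 * 8.319
= 49.0821 m^2

49.0821 m^2


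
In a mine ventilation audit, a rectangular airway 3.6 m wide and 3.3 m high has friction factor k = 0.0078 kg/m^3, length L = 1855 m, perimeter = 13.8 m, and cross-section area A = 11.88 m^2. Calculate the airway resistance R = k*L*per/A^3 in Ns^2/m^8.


Compute the numerator:
k * L * per = 0.0078 * 1855 * 13.8
= 199.6722
Compute the denominator:
A^3 = 11.88^3 = 1676.676672
Resistance:
R = 199.6722 / 1676.676672
= 0.1191 Ns^2/m^8

0.1191 Ns^2/m^8


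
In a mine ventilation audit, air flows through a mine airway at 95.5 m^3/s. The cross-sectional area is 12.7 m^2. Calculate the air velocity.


Velocity = flow rate / cross-sectional area
= 95.5 / 12.7
= 7.5197 m/s

7.5197 m/s


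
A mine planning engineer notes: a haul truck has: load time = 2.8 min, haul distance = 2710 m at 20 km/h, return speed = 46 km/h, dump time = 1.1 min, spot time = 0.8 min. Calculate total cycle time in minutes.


16.3648 min

Convert haul speed to m/min: 20 * 1000/60 = 333.3333333 m/min
Haul time = 2710 / 333.3333333 = 8.13 min
Convert return speed to m/min: 46 * 1000/60 = 766.6666667 m/min
Return time = 2710 / 766.6666667 = 3.534782609 min
Total cycle time:
= 2.8 + 8.13 + 1.1 + 3.534782609 + 0.8
= 16.3648 min


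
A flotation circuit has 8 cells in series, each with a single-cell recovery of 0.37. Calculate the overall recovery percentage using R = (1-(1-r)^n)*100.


97.5184%

Complement of single-cell recovery:
1 - r = 1 - 0.37 = 0.63
Raise to power n:
(1 - r)^8 = 0.63^8 = 0.02481557803
Overall recovery:
R = (1 - 0.02481557803) * 100
= 97.5184%


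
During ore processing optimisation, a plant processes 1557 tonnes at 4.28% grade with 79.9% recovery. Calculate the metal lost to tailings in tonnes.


13.3946 tonnes

Total metal in feed:
= 1557 * 4.28 / 100 = 66.6396 tonnes
Metal recovered:
= 66.6396 * 79.9 / 100 = 53.2450404 tonnes
Metal lost to tailings:
= 66.6396 - 53.2450404
= 13.3946 tonnes


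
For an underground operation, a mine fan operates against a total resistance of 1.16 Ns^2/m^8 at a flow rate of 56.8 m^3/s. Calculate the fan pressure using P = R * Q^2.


3742.4384 Pa

Compute Q^2:
Q^2 = 56.8^2 = 3226.24
Compute pressure:
P = R * Q^2 = 1.16 * 3226.24
= 3742.4384 Pa


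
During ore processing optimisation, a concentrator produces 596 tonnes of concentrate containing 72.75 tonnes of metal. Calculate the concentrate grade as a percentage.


Grade = (metal in concentrate / concentrate mass) * 100
= (72.75 / 596) * 100
= 0.1220637584 * 100
= 12.2064%

12.2064%


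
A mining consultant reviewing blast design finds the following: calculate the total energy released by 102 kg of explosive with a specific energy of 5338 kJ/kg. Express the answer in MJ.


Energy = mass * specific_energy / 1000
= 102 * 5338 / 1000
= 544476 / 1000
= 544.476 MJ

544.476 MJ


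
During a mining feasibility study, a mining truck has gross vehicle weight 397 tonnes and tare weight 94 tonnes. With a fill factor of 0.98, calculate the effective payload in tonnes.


Maximum payload = gross - tare
= 397 - 94 = 303 tonnes
Effective payload = max payload * fill factor
= 303 * 0.98
= 296.94 tonnes

296.94 tonnes


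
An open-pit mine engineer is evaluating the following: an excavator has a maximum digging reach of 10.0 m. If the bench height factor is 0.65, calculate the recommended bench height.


6.5 m

Bench height = reach * factor
= 10.0 * 0.65
= 6.5 m


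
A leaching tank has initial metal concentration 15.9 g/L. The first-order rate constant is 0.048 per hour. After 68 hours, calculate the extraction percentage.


Compute the exponent:
-k * t = -0.048 * 68 = -3.264
Remaining concentration:
C = 15.9 * exp(-3.264)
= 15.9 * 0.03823515112
= 0.6079389029 g/L
Extracted = 15.9 - 0.6079389029 = 15.2920611 g/L
Extraction % = 15.2920611 / 15.9 * 100
= 96.1765%

96.1765%


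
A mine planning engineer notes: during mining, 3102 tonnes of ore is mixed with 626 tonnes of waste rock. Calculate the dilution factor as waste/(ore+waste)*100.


16.7918%

Total material = ore + waste
= 3102 + 626 = 3728 tonnes
Dilution = waste / total * 100
= 626 / 3728 * 100
= 0.1679184549 * 100
= 16.7918%


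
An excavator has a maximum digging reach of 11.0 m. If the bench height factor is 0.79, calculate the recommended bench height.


Bench height = reach * factor
= 11.0 * 0.79
= 8.69 m

8.69 m


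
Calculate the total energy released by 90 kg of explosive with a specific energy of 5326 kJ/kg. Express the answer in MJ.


479.34 MJ

Energy = mass * specific_energy / 1000
= 90 * 5326 / 1000
= 479340 / 1000
= 479.34 MJ


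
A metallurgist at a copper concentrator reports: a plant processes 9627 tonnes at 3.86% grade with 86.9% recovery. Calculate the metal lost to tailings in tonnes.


Total metal in feed:
= 9627 * 3.86 / 100 = 371.6022 tonnes
Metal recovered:
= 371.6022 * 86.9 / 100 = 322.9223118 tonnes
Metal lost to tailings:
= 371.6022 - 322.9223118
= 48.6799 tonnes

48.6799 tonnes


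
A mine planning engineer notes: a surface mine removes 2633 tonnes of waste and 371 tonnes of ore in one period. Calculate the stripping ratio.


7.097

Stripping ratio = waste tonnage / ore tonnage
= 2633 / 371
= 7.097


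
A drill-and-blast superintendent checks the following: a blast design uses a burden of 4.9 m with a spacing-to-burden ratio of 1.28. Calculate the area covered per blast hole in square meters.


First, find the spacing:
Spacing = burden * ratio = 4.9 * 1.28
= 6.272 m
Then, calculate the area:
Area = burden * spacing = 4.9 * 6.272
= 30.7328 m^2

30.7328 m^2


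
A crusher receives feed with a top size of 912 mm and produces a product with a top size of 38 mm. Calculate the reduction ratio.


Reduction ratio = feed size / product size
= 912 / 38
= 24.0

24.0


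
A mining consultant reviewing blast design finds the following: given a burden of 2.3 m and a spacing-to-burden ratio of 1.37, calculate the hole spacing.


3.151 m

Spacing = burden * ratio
= 2.3 * 1.37
= 3.151 m


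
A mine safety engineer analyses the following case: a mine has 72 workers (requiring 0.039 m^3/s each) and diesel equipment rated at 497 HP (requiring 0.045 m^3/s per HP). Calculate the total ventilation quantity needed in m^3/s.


Airflow for workers:
Q_people = 72 * 0.039 = 2.808 m^3/s
Airflow for diesel equipment:
Q_diesel = 497 * 0.045 = 22.365 m^3/s
Total ventilation:
Q_total = 2.808 + 22.365
= 25.173 m^3/s

25.173 m^3/s


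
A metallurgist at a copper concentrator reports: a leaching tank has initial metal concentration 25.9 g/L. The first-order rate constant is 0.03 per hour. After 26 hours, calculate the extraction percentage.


Compute the exponent:
-k * t = -0.03 * 26 = -0.78
Remaining concentration:
C = 25.9 * exp(-0.78)
= 25.9 * 0.4584060113
= 11.87271569 g/L
Extracted = 25.9 - 11.87271569 = 14.02728431 g/L
Extraction % = 14.02728431 / 25.9 * 100
= 54.1594%

54.1594%


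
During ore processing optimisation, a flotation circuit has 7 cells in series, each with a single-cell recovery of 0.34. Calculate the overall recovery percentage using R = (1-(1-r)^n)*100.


94.5448%

Complement of single-cell recovery:
1 - r = 1 - 0.34 = 0.66
Raise to power n:
(1 - r)^7 = 0.66^7 = 0.05455160701
Overall recovery:
R = (1 - 0.05455160701) * 100
= 94.5448%


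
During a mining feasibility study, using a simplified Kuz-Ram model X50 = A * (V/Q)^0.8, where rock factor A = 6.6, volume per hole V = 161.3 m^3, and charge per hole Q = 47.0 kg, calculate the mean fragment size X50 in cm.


Compute V/Q:
V/Q = 161.3 / 47.0 = 3.431914894
Raise to the power 0.8:
(V/Q)^0.8 = 3.431914894^0.8 = 2.681817421
Multiply by A:
X50 = 6.6 * 2.681817421
= 17.7 cm

17.7 cm


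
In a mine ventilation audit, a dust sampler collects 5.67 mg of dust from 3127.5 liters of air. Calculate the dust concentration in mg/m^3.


Convert liters to m^3: 1 m^3 = 1000 L
Concentration = mass / volume * 1000
= 5.67 / 3127.5 * 1000
= 0.00181294964 * 1000
= 1.8129 mg/m^3

1.8129 mg/m^3


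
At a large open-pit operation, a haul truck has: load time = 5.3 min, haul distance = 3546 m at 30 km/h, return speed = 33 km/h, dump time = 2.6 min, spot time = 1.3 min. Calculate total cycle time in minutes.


22.7393 min

Convert haul speed to m/min: 30 * 1000/60 = 500 m/min
Haul time = 3546 / 500 = 7.092 min
Convert return speed to m/min: 33 * 1000/60 = 550 m/min
Return time = 3546 / 550 = 6.447272727 min
Total cycle time:
= 5.3 + 7.092 + 2.6 + 6.447272727 + 1.3
= 22.7393 min


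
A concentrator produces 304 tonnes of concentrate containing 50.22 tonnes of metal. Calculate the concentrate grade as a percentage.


16.5197%

Grade = (metal in concentrate / concentrate mass) * 100
= (50.22 / 304) * 100
= 0.1651973684 * 100
= 16.5197%


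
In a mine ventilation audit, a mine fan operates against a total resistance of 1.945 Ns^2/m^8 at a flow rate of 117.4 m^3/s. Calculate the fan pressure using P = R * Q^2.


Compute Q^2:
Q^2 = 117.4^2 = 13782.76
Compute pressure:
P = R * Q^2 = 1.945 * 13782.76
= 26807.4682 Pa

26807.4682 Pa


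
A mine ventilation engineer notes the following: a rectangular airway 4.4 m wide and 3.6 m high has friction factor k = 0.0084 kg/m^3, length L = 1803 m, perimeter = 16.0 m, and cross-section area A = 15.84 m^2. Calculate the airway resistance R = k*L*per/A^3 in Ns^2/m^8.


Compute the numerator:
k * L * per = 0.0084 * 1803 * 16.0
= 242.3232
Compute the denominator:
A^3 = 15.84^3 = 3974.344704
Resistance:
R = 242.3232 / 3974.344704
= 0.061 Ns^2/m^8

0.061 Ns^2/m^8


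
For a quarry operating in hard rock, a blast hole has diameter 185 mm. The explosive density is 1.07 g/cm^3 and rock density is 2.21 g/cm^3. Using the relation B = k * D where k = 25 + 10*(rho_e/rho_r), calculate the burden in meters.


First, compute k:
rho_e / rho_r = 1.07 / 2.21 = 0.4841628959
k = 25 + 10 * 0.4841628959 = 29.84162896
Then, compute burden:
B = k * D / 1000 = 29.84162896 * 185 / 1000
= 5520.701357 / 1000
= 5.5207 m

5.5207 m


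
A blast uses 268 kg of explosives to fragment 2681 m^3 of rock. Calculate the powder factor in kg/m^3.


Powder factor = explosive mass / rock volume
= 268 / 2681
= 0.1 kg/m^3

0.1 kg/m^3


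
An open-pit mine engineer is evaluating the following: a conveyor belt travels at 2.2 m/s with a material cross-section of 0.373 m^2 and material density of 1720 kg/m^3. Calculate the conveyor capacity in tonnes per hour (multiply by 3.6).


5081.1552 t/h

Volumetric flow = speed * area
= 2.2 * 0.373 = 0.8206 m^3/s
Mass flow = volumetric * density
= 0.8206 * 1720 = 1411.432 kg/s
Convert to t/h: multiply by 3.6
Capacity = 1411.432 * 3.6
= 5081.1552 t/h


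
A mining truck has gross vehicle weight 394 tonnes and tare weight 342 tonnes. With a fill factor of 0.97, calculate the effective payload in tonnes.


50.44 tonnes

Maximum payload = gross - tare
= 394 - 342 = 52 tonnes
Effective payload = max payload * fill factor
= 52 * 0.97
= 50.44 tonnes


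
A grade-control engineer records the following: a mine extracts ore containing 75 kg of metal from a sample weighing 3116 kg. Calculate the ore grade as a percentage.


Ore grade = (metal mass / ore mass) * 100
= (75 / 3116) * 100
= 0.02406931964 * 100
= 2.4069%

2.4069%


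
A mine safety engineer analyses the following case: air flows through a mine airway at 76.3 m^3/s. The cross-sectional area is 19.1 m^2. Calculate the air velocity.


3.9948 m/s

Velocity = flow rate / cross-sectional area
= 76.3 / 19.1
= 3.9948 m/s


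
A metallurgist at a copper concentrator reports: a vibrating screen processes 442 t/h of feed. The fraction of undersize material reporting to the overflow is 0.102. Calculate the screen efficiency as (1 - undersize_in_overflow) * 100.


Screen efficiency = (1 - fraction of undersize in overflow) * 100
= (1 - 0.102) * 100
= 0.898 * 100
= 89.8%

89.8%


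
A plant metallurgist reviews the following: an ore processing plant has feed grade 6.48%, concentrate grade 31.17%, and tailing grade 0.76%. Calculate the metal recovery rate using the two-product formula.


Using the two-product formula:
R = 100 * c * (f - t) / (f * (c - t))
Numerator = 100 * 31.17 * (6.48 - 0.76)
= 100 * 31.17 * 5.72
= 17829.24
Denominator = 6.48 * (31.17 - 0.76)
= 6.48 * 30.41
= 197.0568
R = 17829.24 / 197.0568
= 90.4777%

90.4777%


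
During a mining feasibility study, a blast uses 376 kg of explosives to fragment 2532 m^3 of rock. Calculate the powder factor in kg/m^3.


0.1485 kg/m^3

Powder factor = explosive mass / rock volume
= 376 / 2532
= 0.1485 kg/m^3


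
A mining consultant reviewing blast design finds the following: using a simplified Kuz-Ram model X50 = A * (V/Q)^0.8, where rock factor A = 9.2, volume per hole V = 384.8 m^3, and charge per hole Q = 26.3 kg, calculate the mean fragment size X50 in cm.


Compute V/Q:
V/Q = 384.8 / 26.3 = 14.63117871
Raise to the power 0.8:
(V/Q)^0.8 = 14.63117871^0.8 = 8.555067725
Multiply by A:
X50 = 9.2 * 8.555067725
= 78.7066 cm

78.7066 cm


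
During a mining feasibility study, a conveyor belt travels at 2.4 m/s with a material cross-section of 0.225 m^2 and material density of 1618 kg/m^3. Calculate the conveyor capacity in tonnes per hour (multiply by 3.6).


Volumetric flow = speed * area
= 2.4 * 0.225 = 0.54 m^3/s
Mass flow = volumetric * density
= 0.54 * 1618 = 873.72 kg/s
Convert to t/h: multiply by 3.6
Capacity = 873.72 * 3.6
= 3145.392 t/h

3145.392 t/h


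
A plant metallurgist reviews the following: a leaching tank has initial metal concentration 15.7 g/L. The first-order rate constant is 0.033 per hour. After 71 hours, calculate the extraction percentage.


90.3961%

Compute the exponent:
-k * t = -0.033 * 71 = -2.343
Remaining concentration:
C = 15.7 * exp(-2.343)
= 15.7 * 0.09603908836
= 1.507813687 g/L
Extracted = 15.7 - 1.507813687 = 14.19218631 g/L
Extraction % = 14.19218631 / 15.7 * 100
= 90.3961%


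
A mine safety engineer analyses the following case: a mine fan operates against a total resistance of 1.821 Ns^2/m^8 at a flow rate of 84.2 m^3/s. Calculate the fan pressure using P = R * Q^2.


Compute Q^2:
Q^2 = 84.2^2 = 7089.64
Compute pressure:
P = R * Q^2 = 1.821 * 7089.64
= 12910.2344 Pa

12910.2344 Pa


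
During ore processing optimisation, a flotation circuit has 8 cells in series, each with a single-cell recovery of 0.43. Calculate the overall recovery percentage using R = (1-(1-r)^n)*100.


98.8857%

Complement of single-cell recovery:
1 - r = 1 - 0.43 = 0.57
Raise to power n:
(1 - r)^8 = 0.57^8 = 0.01114291571
Overall recovery:
R = (1 - 0.01114291571) * 100
= 98.8857%


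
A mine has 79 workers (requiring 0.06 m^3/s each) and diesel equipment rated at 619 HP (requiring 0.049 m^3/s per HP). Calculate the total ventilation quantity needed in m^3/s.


35.071 m^3/s

Airflow for workers:
Q_people = 79 * 0.06 = 4.74 m^3/s
Airflow for diesel equipment:
Q_diesel = 619 * 0.049 = 30.331 m^3/s
Total ventilation:
Q_total = 4.74 + 30.331
= 35.071 m^3/s


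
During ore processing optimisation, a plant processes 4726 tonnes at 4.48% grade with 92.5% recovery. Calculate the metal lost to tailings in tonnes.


15.8794 tonnes

Total metal in feed:
= 4726 * 4.48 / 100 = 211.7248 tonnes
Metal recovered:
= 211.7248 * 92.5 / 100 = 195.84544 tonnes
Metal lost to tailings:
= 211.7248 - 195.84544
= 15.8794 tonnes


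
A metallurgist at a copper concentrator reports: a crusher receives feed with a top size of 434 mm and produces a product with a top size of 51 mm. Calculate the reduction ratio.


Reduction ratio = feed size / product size
= 434 / 51
= 8.5098

8.5098


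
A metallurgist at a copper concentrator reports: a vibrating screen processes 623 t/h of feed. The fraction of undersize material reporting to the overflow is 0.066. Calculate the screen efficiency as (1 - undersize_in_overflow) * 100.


93.4%

Screen efficiency = (1 - fraction of undersize in overflow) * 100
= (1 - 0.066) * 100
= 0.934 * 100
= 93.4%


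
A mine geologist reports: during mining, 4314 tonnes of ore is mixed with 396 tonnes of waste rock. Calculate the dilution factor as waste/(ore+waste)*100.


8.4076%

Total material = ore + waste
= 4314 + 396 = 4710 tonnes
Dilution = waste / total * 100
= 396 / 4710 * 100
= 0.08407643312 * 100
= 8.4076%


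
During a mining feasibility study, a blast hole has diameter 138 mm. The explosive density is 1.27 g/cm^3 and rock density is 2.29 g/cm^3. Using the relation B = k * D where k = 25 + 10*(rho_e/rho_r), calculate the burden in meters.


First, compute k:
rho_e / rho_r = 1.27 / 2.29 = 0.5545851528
k = 25 + 10 * 0.5545851528 = 30.54585153
Then, compute burden:
B = k * D / 1000 = 30.54585153 * 138 / 1000
= 4215.327511 / 1000
= 4.2153 m

4.2153 m


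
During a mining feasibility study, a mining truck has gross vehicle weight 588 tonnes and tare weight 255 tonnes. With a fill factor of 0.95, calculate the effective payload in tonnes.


316.35 tonnes

Maximum payload = gross - tare
= 588 - 255 = 333 tonnes
Effective payload = max payload * fill factor
= 333 * 0.95
= 316.35 tonnes


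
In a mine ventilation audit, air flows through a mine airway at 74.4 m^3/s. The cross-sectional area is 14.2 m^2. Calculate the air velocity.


5.2394 m/s

Velocity = flow rate / cross-sectional area
= 74.4 / 14.2
= 5.2394 m/s


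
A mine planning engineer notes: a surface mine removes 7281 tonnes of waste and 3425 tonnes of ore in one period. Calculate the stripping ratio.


Stripping ratio = waste tonnage / ore tonnage
= 7281 / 3425
= 2.1258

2.1258


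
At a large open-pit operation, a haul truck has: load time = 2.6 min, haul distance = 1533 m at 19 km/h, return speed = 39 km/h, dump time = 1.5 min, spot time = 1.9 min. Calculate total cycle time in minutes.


Convert haul speed to m/min: 19 * 1000/60 = 316.6666667 m/min
Haul time = 1533 / 316.6666667 = 4.841052632 min
Convert return speed to m/min: 39 * 1000/60 = 650 m/min
Return time = 1533 / 650 = 2.358461538 min
Total cycle time:
= 2.6 + 4.841052632 + 1.5 + 2.358461538 + 1.9
= 13.1995 min

13.1995 min


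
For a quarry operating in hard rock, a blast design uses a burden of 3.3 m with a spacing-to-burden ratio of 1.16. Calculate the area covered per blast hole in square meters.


First, find the spacing:
Spacing = burden * ratio = 3.3 * 1.16
= 3.828 m
Then, calculate the area:
Area = burden * spacing = 3.3 * 3.828
= 12.6324 m^2

12.6324 m^2


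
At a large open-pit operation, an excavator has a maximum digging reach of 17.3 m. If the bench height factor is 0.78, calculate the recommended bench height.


Bench height = reach * factor
= 17.3 * 0.78
= 13.494 m

13.494 m


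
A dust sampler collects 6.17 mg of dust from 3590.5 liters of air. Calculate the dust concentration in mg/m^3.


Convert liters to m^3: 1 m^3 = 1000 L
Concentration = mass / volume * 1000
= 6.17 / 3590.5 * 1000
= 0.001718423618 * 1000
= 1.7184 mg/m^3

1.7184 mg/m^3


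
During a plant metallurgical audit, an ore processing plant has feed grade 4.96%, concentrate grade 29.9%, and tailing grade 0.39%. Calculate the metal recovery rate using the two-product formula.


93.3548%

Using the two-product formula:
R = 100 * c * (f - t) / (f * (c - t))
Numerator = 100 * 29.9 * (4.96 - 0.39)
= 100 * 29.9 * 4.57
= 13664.3
Denominator = 4.96 * (29.9 - 0.39)
= 4.96 * 29.51
= 146.3696
R = 13664.3 / 146.3696
= 93.3548%


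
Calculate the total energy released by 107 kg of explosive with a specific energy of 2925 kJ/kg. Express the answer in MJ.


Energy = mass * specific_energy / 1000
= 107 * 2925 / 1000
= 312975 / 1000
= 312.975 MJ

312.975 MJ


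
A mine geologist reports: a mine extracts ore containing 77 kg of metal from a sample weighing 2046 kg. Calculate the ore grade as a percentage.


3.7634%

Ore grade = (metal mass / ore mass) * 100
= (77 / 2046) * 100
= 0.0376344086 * 100
= 3.7634%


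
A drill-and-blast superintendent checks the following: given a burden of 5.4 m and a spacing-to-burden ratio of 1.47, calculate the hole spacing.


7.938 m

Spacing = burden * ratio
= 5.4 * 1.47
= 7.938 m


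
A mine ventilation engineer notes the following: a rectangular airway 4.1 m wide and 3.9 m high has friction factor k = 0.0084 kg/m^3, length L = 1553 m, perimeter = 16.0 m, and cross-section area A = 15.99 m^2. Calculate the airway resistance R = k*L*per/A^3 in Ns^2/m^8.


0.0511 Ns^2/m^8

Compute the numerator:
k * L * per = 0.0084 * 1553 * 16.0
= 208.7232
Compute the denominator:
A^3 = 15.99^3 = 4088.324799
Resistance:
R = 208.7232 / 4088.324799
= 0.0511 Ns^2/m^8


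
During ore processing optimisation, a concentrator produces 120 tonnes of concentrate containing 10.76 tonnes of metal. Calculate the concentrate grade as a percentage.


Grade = (metal in concentrate / concentrate mass) * 100
= (10.76 / 120) * 100
= 0.08966666667 * 100
= 8.9667%

8.9667%


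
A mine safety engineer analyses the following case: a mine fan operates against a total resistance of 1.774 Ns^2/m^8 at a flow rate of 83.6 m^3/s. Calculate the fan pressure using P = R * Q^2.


Compute Q^2:
Q^2 = 83.6^2 = 6988.96
Compute pressure:
P = R * Q^2 = 1.774 * 6988.96
= 12398.415 Pa

12398.415 Pa


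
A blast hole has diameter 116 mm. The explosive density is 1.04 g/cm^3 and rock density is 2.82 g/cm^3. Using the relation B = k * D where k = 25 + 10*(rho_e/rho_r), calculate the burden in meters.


3.3278 m

First, compute k:
rho_e / rho_r = 1.04 / 2.82 = 0.3687943262
k = 25 + 10 * 0.3687943262 = 28.68794326
Then, compute burden:
B = k * D / 1000 = 28.68794326 * 116 / 1000
= 3327.801418 / 1000
= 3.3278 m


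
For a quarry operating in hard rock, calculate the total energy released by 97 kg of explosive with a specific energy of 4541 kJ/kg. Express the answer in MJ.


440.477 MJ

Energy = mass * specific_energy / 1000
= 97 * 4541 / 1000
= 440477 / 1000
= 440.477 MJ


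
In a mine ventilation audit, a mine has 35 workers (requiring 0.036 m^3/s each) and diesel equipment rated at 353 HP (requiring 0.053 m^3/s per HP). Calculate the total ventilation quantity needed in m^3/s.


Airflow for workers:
Q_people = 35 * 0.036 = 1.26 m^3/s
Airflow for diesel equipment:
Q_diesel = 353 * 0.053 = 18.709 m^3/s
Total ventilation:
Q_total = 1.26 + 18.709
= 19.969 m^3/s

19.969 m^3/s


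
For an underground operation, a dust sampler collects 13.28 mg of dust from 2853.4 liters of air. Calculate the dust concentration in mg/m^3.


Convert liters to m^3: 1 m^3 = 1000 L
Concentration = mass / volume * 1000
= 13.28 / 2853.4 * 1000
= 0.004654096867 * 1000
= 4.6541 mg/m^3

4.6541 mg/m^3


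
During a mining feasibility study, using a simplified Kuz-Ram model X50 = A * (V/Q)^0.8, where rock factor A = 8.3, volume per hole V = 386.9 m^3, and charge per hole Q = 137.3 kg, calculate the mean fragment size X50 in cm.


Compute V/Q:
V/Q = 386.9 / 137.3 = 2.81791697
Raise to the power 0.8:
(V/Q)^0.8 = 2.81791697^0.8 = 2.29056465
Multiply by A:
X50 = 8.3 * 2.29056465
= 19.0117 cm

19.0117 cm


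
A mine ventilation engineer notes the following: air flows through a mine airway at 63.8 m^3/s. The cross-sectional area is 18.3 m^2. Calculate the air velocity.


Velocity = flow rate / cross-sectional area
= 63.8 / 18.3
= 3.4863 m/s

3.4863 m/s


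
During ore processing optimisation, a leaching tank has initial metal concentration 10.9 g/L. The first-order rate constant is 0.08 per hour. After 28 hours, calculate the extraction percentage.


Compute the exponent:
-k * t = -0.08 * 28 = -2.24
Remaining concentration:
C = 10.9 * exp(-2.24)
= 10.9 * 0.1064585044
= 1.160397698 g/L
Extracted = 10.9 - 1.160397698 = 9.739602302 g/L
Extraction % = 9.739602302 / 10.9 * 100
= 89.3541%

89.3541%


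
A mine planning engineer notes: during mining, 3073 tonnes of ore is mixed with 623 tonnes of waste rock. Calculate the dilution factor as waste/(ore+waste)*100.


Total material = ore + waste
= 3073 + 623 = 3696 tonnes
Dilution = waste / total * 100
= 623 / 3696 * 100
= 0.1685606061 * 100
= 16.8561%

16.8561%


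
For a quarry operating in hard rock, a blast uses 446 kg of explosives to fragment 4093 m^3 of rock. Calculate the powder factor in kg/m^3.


0.109 kg/m^3

Powder factor = explosive mass / rock volume
= 446 / 4093
= 0.109 kg/m^3


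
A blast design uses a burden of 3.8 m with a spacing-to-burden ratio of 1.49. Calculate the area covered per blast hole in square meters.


First, find the spacing:
Spacing = burden * ratio = 3.8 * 1.49
= 5.662 m
Then, calculate the area:
Area = burden * spacing = 3.8 * 5.662
= 21.5156 m^2

21.5156 m^2


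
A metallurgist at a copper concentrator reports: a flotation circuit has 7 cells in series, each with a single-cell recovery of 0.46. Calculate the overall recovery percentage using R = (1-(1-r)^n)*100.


98.6611%

Complement of single-cell recovery:
1 - r = 1 - 0.46 = 0.54
Raise to power n:
(1 - r)^7 = 0.54^7 = 0.0133892521
Overall recovery:
R = (1 - 0.0133892521) * 100
= 98.6611%


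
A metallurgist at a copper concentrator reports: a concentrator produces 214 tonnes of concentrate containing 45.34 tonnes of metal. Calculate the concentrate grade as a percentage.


Grade = (metal in concentrate / concentrate mass) * 100
= (45.34 / 214) * 100
= 0.2118691589 * 100
= 21.1869%

21.1869%


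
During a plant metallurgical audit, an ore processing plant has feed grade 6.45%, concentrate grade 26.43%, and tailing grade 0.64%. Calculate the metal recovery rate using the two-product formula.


Using the two-product formula:
R = 100 * c * (f - t) / (f * (c - t))
Numerator = 100 * 26.43 * (6.45 - 0.64)
= 100 * 26.43 * 5.81
= 15355.83
Denominator = 6.45 * (26.43 - 0.64)
= 6.45 * 25.79
= 166.3455
R = 15355.83 / 166.3455
= 92.3129%

92.3129%


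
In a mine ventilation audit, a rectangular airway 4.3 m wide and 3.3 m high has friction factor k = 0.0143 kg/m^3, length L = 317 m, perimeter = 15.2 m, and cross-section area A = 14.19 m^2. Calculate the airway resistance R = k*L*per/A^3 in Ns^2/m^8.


0.0241 Ns^2/m^8

Compute the numerator:
k * L * per = 0.0143 * 317 * 15.2
= 68.90312
Compute the denominator:
A^3 = 14.19^3 = 2857.243059
Resistance:
R = 68.90312 / 2857.243059
= 0.0241 Ns^2/m^8


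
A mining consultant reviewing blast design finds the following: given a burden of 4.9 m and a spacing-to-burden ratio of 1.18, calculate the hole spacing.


5.782 m

Spacing = burden * ratio
= 4.9 * 1.18
= 5.782 m


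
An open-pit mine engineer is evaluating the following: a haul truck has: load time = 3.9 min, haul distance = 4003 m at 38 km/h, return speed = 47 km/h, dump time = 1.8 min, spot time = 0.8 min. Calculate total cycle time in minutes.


Convert haul speed to m/min: 38 * 1000/60 = 633.3333333 m/min
Haul time = 4003 / 633.3333333 = 6.320526316 min
Convert return speed to m/min: 47 * 1000/60 = 783.3333333 m/min
Return time = 4003 / 783.3333333 = 5.110212766 min
Total cycle time:
= 3.9 + 6.320526316 + 1.8 + 5.110212766 + 0.8
= 17.9307 min

17.9307 min


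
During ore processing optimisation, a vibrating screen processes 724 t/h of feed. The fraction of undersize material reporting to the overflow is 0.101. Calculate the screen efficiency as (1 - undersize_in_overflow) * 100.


89.9%

Screen efficiency = (1 - fraction of undersize in overflow) * 100
= (1 - 0.101) * 100
= 0.899 * 100
= 89.9%


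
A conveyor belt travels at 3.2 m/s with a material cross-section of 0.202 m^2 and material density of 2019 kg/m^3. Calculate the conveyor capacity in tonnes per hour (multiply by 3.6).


4698.2938 t/h

Volumetric flow = speed * area
= 3.2 * 0.202 = 0.6464 m^3/s
Mass flow = volumetric * density
= 0.6464 * 2019 = 1305.0816 kg/s
Convert to t/h: multiply by 3.6
Capacity = 1305.0816 * 3.6
= 4698.2938 t/h


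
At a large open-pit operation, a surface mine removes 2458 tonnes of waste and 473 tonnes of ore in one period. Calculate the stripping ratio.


Stripping ratio = waste tonnage / ore tonnage
= 2458 / 473
= 5.1966

5.1966


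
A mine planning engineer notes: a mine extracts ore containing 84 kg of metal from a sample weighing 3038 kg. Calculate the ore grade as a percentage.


Ore grade = (metal mass / ore mass) * 100
= (84 / 3038) * 100
= 0.02764976959 * 100
= 2.765%

2.765%


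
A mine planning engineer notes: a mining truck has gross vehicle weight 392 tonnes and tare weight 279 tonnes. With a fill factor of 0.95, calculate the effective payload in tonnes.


107.35 tonnes

Maximum payload = gross - tare
= 392 - 279 = 113 tonnes
Effective payload = max payload * fill factor
= 113 * 0.95
= 107.35 tonnes


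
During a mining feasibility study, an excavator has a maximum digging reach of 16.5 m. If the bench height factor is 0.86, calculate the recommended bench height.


Bench height = reach * factor
= 16.5 * 0.86
= 14.19 m

14.19 m


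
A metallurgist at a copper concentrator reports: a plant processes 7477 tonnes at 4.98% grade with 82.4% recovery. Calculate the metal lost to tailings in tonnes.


65.5344 tonnes

Total metal in feed:
= 7477 * 4.98 / 100 = 372.3546 tonnes
Metal recovered:
= 372.3546 * 82.4 / 100 = 306.8201904 tonnes
Metal lost to tailings:
= 372.3546 - 306.8201904
= 65.5344 tonnes


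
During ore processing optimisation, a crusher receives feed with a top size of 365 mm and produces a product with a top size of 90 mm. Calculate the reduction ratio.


Reduction ratio = feed size / product size
= 365 / 90
= 4.0556

4.0556


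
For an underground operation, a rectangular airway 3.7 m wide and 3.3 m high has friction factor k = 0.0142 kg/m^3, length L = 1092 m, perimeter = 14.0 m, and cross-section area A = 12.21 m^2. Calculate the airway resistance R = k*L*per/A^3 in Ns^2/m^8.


Compute the numerator:
k * L * per = 0.0142 * 1092 * 14.0
= 217.0896
Compute the denominator:
A^3 = 12.21^3 = 1820.316861
Resistance:
R = 217.0896 / 1820.316861
= 0.1193 Ns^2/m^8

0.1193 Ns^2/m^8


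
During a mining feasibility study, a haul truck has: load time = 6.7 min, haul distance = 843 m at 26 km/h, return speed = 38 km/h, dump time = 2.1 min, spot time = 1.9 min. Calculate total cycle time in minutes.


13.9764 min

Convert haul speed to m/min: 26 * 1000/60 = 433.3333333 m/min
Haul time = 843 / 433.3333333 = 1.945384615 min
Convert return speed to m/min: 38 * 1000/60 = 633.3333333 m/min
Return time = 843 / 633.3333333 = 1.331052632 min
Total cycle time:
= 6.7 + 1.945384615 + 2.1 + 1.331052632 + 1.9
= 13.9764 min


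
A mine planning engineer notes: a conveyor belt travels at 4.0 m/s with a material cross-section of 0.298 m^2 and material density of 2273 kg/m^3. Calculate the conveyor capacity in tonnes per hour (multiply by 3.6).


9753.8976 t/h

Volumetric flow = speed * area
= 4.0 * 0.298 = 1.192 m^3/s
Mass flow = volumetric * density
= 1.192 * 2273 = 2709.416 kg/s
Convert to t/h: multiply by 3.6
Capacity = 2709.416 * 3.6
= 9753.8976 t/h


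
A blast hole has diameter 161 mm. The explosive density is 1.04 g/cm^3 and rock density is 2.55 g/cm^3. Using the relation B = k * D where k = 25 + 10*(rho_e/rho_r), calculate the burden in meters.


4.6816 m

First, compute k:
rho_e / rho_r = 1.04 / 2.55 = 0.4078431373
k = 25 + 10 * 0.4078431373 = 29.07843137
Then, compute burden:
B = k * D / 1000 = 29.07843137 * 161 / 1000
= 4681.627451 / 1000
= 4.6816 m


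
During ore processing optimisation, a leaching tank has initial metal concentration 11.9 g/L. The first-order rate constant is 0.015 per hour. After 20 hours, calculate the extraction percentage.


Compute the exponent:
-k * t = -0.015 * 20 = -0.3
Remaining concentration:
C = 11.9 * exp(-0.3)
= 11.9 * 0.7408182207
= 8.815736826 g/L
Extracted = 11.9 - 8.815736826 = 3.084263174 g/L
Extraction % = 3.084263174 / 11.9 * 100
= 25.9182%

25.9182%


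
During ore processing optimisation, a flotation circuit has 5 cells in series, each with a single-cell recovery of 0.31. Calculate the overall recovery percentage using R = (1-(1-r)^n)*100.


84.3597%

Complement of single-cell recovery:
1 - r = 1 - 0.31 = 0.69
Raise to power n:
(1 - r)^5 = 0.69^5 = 0.1564031349
Overall recovery:
R = (1 - 0.1564031349) * 100
= 84.3597%


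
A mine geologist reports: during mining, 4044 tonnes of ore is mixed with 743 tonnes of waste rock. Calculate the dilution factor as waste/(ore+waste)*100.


15.5212%

Total material = ore + waste
= 4044 + 743 = 4787 tonnes
Dilution = waste / total * 100
= 743 / 4787 * 100
= 0.1552120326 * 100
= 15.5212%


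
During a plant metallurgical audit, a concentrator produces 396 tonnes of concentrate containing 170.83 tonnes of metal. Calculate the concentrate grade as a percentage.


Grade = (metal in concentrate / concentrate mass) * 100
= (170.83 / 396) * 100
= 0.4313888889 * 100
= 43.1389%

43.1389%


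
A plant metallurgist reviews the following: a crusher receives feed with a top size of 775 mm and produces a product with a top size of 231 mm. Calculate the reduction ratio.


Reduction ratio = feed size / product size
= 775 / 231
= 3.355

3.355


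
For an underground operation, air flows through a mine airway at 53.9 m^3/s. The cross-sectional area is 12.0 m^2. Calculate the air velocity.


Velocity = flow rate / cross-sectional area
= 53.9 / 12.0
= 4.4917 m/s

4.4917 m/s


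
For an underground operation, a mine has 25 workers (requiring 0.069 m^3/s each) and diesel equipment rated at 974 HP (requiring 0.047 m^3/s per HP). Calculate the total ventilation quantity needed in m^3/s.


47.503 m^3/s

Airflow for workers:
Q_people = 25 * 0.069 = 1.725 m^3/s
Airflow for diesel equipment:
Q_diesel = 974 * 0.047 = 45.778 m^3/s
Total ventilation:
Q_total = 1.725 + 45.778
= 47.503 m^3/s


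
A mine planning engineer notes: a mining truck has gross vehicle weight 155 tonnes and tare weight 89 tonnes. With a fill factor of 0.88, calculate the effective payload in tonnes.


Maximum payload = gross - tare
= 155 - 89 = 66 tonnes
Effective payload = max payload * fill factor
= 66 * 0.88
= 58.08 tonnes

58.08 tonnes


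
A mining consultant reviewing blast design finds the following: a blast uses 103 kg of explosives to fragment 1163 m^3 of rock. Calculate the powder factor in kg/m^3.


0.0886 kg/m^3

Powder factor = explosive mass / rock volume
= 103 / 1163
= 0.0886 kg/m^3


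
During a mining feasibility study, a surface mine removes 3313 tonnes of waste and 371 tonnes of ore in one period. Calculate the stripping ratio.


8.9299

Stripping ratio = waste tonnage / ore tonnage
= 3313 / 371
= 8.9299


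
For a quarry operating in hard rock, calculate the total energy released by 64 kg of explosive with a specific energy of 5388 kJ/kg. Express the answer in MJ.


344.832 MJ

Energy = mass * specific_energy / 1000
= 64 * 5388 / 1000
= 344832 / 1000
= 344.832 MJ


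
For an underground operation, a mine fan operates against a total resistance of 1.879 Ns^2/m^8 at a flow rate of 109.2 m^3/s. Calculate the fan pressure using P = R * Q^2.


Compute Q^2:
Q^2 = 109.2^2 = 11924.64
Compute pressure:
P = R * Q^2 = 1.879 * 11924.64
= 22406.3986 Pa

22406.3986 Pa


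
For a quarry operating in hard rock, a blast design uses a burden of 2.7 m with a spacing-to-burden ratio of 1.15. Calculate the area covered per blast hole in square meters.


First, find the spacing:
Spacing = burden * ratio = 2.7 * 1.15
= 3.105 m
Then, calculate the area:
Area = burden * spacing = 2.7 * 3.105
= 8.3835 m^2

8.3835 m^2
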